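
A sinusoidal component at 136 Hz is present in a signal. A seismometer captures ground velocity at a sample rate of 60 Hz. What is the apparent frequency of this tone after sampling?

136 Hz mod fs = 16 Hz.
16 Hz ≤ fs/2 = 30 Hz, appears at 16 Hz.

16 Hz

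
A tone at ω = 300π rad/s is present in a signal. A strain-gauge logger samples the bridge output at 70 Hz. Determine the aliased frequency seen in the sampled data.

ω = 300π rad/s → f = ω/(2π) = 150 Hz.
150 Hz mod fs = 10 Hz.
10 Hz ≤ fs/2 = 35 Hz, appears at 10 Hz.

10 Hz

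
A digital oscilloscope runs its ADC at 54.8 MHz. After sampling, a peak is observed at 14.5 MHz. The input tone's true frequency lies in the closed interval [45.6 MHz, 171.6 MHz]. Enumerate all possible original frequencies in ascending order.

69.3 MHz, 95.1 MHz, 124.1 MHz, 149.9 MHz

Frequencies that alias to 14.5 MHz are k·fs ± 14.5 MHz for integer k ≥ 0.
k=0: 14.5 MHz.
k=1: 40.3 MHz, 69.3 MHz.
k=2: 95.1 MHz, 124.1 MHz.
k=3: 149.9 MHz, 178.9 MHz.
k=4: 204.7 MHz, 233.7 MHz.
Within [45.6 MHz, 171.6 MHz]: 69.3 MHz, 95.1 MHz, 124.1 MHz, 149.9 MHz.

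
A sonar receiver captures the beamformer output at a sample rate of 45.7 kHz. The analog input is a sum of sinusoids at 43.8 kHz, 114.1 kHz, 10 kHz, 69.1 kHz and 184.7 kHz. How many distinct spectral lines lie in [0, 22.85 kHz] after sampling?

fs/2 = 22.85 kHz.
43.8 kHz > fs/2 = 22.85 kHz, folds to fs − 43.8 kHz = 1.9 kHz.
114.1 kHz mod fs = 22.7 kHz.
22.7 kHz ≤ fs/2 = 22.85 kHz, appears at 22.7 kHz.
10 kHz ≤ fs/2 = 22.85 kHz, passes unchanged.
69.1 kHz mod fs = 23.4 kHz.
23.4 kHz > fs/2 = 22.85 kHz, folds to fs − 23.4 kHz = 22.3 kHz.
184.7 kHz mod fs = 1.9 kHz.
1.9 kHz ≤ fs/2 = 22.85 kHz, appears at 1.9 kHz.
Distinct values: {1.9 kHz, 10 kHz, 22.3 kHz, 22.7 kHz} → 4.

4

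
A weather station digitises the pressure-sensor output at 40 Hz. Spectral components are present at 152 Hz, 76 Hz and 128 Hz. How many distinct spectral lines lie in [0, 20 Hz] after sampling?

fs/2 = 20 Hz.
152 Hz mod fs = 32 Hz.
32 Hz > fs/2 = 20 Hz, folds to fs − 32 Hz = 8 Hz.
76 Hz mod fs = 36 Hz.
36 Hz > fs/2 = 20 Hz, folds to fs − 36 Hz = 4 Hz.
128 Hz mod fs = 8 Hz.
8 Hz ≤ fs/2 = 20 Hz, appears at 8 Hz.
Distinct values: {4 Hz, 8 Hz} → 2.

2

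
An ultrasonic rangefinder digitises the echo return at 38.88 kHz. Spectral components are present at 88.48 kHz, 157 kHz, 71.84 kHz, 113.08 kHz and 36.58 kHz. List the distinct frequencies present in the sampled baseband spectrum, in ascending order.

fs/2 = 19.44 kHz.
88.48 kHz mod fs = 10.72 kHz.
10.72 kHz ≤ fs/2 = 19.44 kHz, appears at 10.72 kHz.
157 kHz mod fs = 1.48 kHz.
1.48 kHz ≤ fs/2 = 19.44 kHz, appears at 1.48 kHz.
71.84 kHz mod fs = 32.96 kHz.
32.96 kHz > fs/2 = 19.44 kHz, folds to fs − 32.96 kHz = 5.92 kHz.
113.08 kHz mod fs = 35.32 kHz.
35.32 kHz > fs/2 = 19.44 kHz, folds to fs − 35.32 kHz = 3.56 kHz.
36.58 kHz > fs/2 = 19.44 kHz, folds to fs − 36.58 kHz = 2.3 kHz.
Distinct values: {1.48 kHz, 2.3 kHz, 3.56 kHz, 5.92 kHz, 10.72 kHz}.

1.48 kHz, 2.3 kHz, 3.56 kHz, 5.92 kHz, 10.72 kHz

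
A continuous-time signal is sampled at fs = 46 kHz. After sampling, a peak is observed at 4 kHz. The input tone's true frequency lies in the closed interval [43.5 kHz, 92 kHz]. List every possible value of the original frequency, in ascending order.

50 kHz, 88 kHz

Frequencies that alias to 4 kHz are k·fs ± 4 kHz for integer k ≥ 0.
k=0: 4 kHz.
k=1: 42 kHz, 50 kHz.
k=2: 88 kHz, 96 kHz.
k=3: 134 kHz, 142 kHz.
Within [43.5 kHz, 92 kHz]: 50 kHz, 88 kHz.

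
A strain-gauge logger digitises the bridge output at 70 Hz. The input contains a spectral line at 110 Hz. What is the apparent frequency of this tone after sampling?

30 Hz

110 Hz mod fs = 40 Hz.
40 Hz > fs/2 = 35 Hz, folds to fs − 40 Hz = 30 Hz.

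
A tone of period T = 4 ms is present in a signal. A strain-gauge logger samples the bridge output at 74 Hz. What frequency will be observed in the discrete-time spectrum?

28 Hz

T = 4 ms → f = 1/T = 250 Hz.
250 Hz mod fs = 28 Hz.
28 Hz ≤ fs/2 = 37 Hz, appears at 28 Hz.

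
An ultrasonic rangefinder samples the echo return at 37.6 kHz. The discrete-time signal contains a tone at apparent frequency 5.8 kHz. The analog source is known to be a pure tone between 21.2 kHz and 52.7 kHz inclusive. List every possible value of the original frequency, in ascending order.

Frequencies that alias to 5.8 kHz are k·fs ± 5.8 kHz for integer k ≥ 0.
k=0: 5.8 kHz.
k=1: 31.8 kHz, 43.4 kHz.
k=2: 69.4 kHz, 81 kHz.
Within [21.2 kHz, 52.7 kHz]: 31.8 kHz, 43.4 kHz.

31.8 kHz, 43.4 kHz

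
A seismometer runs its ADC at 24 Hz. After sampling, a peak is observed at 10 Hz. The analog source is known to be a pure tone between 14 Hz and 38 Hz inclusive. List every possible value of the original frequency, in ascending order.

Frequencies that alias to 10 Hz are k·fs ± 10 Hz for integer k ≥ 0.
k=0: 10 Hz.
k=1: 14 Hz, 34 Hz.
k=2: 38 Hz, 58 Hz.
k=3: 62 Hz, 82 Hz.
Within [14 Hz, 38 Hz]: 14 Hz, 34 Hz, 38 Hz.

14 Hz, 34 Hz, 38 Hz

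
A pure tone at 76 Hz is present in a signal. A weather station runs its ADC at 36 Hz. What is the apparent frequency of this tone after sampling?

76 Hz mod fs = 4 Hz.
4 Hz ≤ fs/2 = 18 Hz, appears at 4 Hz.

4 Hz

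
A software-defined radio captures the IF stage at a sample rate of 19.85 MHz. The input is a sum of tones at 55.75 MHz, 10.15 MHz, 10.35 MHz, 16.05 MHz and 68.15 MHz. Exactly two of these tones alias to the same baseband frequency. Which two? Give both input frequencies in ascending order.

16.05 MHz, 55.75 MHz

fs/2 = 9.925 MHz.
55.75 MHz mod fs = 16.05 MHz.
16.05 MHz > fs/2 = 9.925 MHz, folds to fs − 16.05 MHz = 3.8 MHz.
10.15 MHz > fs/2 = 9.925 MHz, folds to fs − 10.15 MHz = 9.7 MHz.
10.35 MHz > fs/2 = 9.925 MHz, folds to fs − 10.35 MHz = 9.5 MHz.
16.05 MHz > fs/2 = 9.925 MHz, folds to fs − 16.05 MHz = 3.8 MHz.
68.15 MHz mod fs = 8.6 MHz.
8.6 MHz ≤ fs/2 = 9.925 MHz, appears at 8.6 MHz.
16.05 MHz and 55.75 MHz both map to 3.8 MHz.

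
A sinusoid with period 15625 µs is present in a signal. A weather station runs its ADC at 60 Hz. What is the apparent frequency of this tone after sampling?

T = 15625 µs → f = 1/T = 64 Hz.
64 Hz mod fs = 4 Hz.
4 Hz ≤ fs/2 = 30 Hz, appears at 4 Hz.

4 Hz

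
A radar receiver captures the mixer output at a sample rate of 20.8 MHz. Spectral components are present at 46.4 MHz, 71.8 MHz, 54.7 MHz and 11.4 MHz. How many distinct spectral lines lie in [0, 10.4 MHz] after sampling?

fs/2 = 10.4 MHz.
46.4 MHz mod fs = 4.8 MHz.
4.8 MHz ≤ fs/2 = 10.4 MHz, appears at 4.8 MHz.
71.8 MHz mod fs = 9.4 MHz.
9.4 MHz ≤ fs/2 = 10.4 MHz, appears at 9.4 MHz.
54.7 MHz mod fs = 13.1 MHz.
13.1 MHz > fs/2 = 10.4 MHz, folds to fs − 13.1 MHz = 7.7 MHz.
11.4 MHz > fs/2 = 10.4 MHz, folds to fs − 11.4 MHz = 9.4 MHz.
Distinct values: {4.8 MHz, 7.7 MHz, 9.4 MHz} → 3.

3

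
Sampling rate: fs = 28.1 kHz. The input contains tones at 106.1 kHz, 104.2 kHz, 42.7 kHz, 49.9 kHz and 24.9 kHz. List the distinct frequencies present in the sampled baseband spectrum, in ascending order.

3.2 kHz, 6.3 kHz, 8.2 kHz, 13.5 kHz

fs/2 = 14.05 kHz.
106.1 kHz mod fs = 21.8 kHz.
21.8 kHz > fs/2 = 14.05 kHz, folds to fs − 21.8 kHz = 6.3 kHz.
104.2 kHz mod fs = 19.9 kHz.
19.9 kHz > fs/2 = 14.05 kHz, folds to fs − 19.9 kHz = 8.2 kHz.
42.7 kHz mod fs = 14.6 kHz.
14.6 kHz > fs/2 = 14.05 kHz, folds to fs − 14.6 kHz = 13.5 kHz.
49.9 kHz mod fs = 21.8 kHz.
21.8 kHz > fs/2 = 14.05 kHz, folds to fs − 21.8 kHz = 6.3 kHz.
24.9 kHz > fs/2 = 14.05 kHz, folds to fs − 24.9 kHz = 3.2 kHz.
Distinct values: {3.2 kHz, 6.3 kHz, 8.2 kHz, 13.5 kHz}.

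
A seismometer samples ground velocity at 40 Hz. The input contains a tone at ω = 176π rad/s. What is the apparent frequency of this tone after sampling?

8 Hz

ω = 176π rad/s → f = ω/(2π) = 88 Hz.
88 Hz mod fs = 8 Hz.
8 Hz ≤ fs/2 = 20 Hz, appears at 8 Hz.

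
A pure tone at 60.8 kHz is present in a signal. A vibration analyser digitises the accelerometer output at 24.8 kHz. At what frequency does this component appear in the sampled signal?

60.8 kHz mod fs = 11.2 kHz.
11.2 kHz ≤ fs/2 = 12.4 kHz, appears at 11.2 kHz.

11.2 kHz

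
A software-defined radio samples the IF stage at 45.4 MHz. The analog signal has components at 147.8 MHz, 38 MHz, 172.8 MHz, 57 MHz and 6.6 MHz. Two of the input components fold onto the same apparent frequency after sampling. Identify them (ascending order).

fs/2 = 22.7 MHz.
147.8 MHz mod fs = 11.6 MHz.
11.6 MHz ≤ fs/2 = 22.7 MHz, appears at 11.6 MHz.
38 MHz > fs/2 = 22.7 MHz, folds to fs − 38 MHz = 7.4 MHz.
172.8 MHz mod fs = 36.6 MHz.
36.6 MHz > fs/2 = 22.7 MHz, folds to fs − 36.6 MHz = 8.8 MHz.
57 MHz mod fs = 11.6 MHz.
11.6 MHz ≤ fs/2 = 22.7 MHz, appears at 11.6 MHz.
6.6 MHz ≤ fs/2 = 22.7 MHz, passes unchanged.
57 MHz and 147.8 MHz both map to 11.6 MHz.

57 MHz, 147.8 MHz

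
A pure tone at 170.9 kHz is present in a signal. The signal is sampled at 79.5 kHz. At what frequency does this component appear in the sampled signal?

170.9 kHz mod fs = 11.9 kHz.
11.9 kHz ≤ fs/2 = 39.75 kHz, appears at 11.9 kHz.

11.9 kHz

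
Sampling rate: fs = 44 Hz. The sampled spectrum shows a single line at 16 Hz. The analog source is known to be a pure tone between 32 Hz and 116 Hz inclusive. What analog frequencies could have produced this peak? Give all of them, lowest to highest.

60 Hz, 72 Hz, 104 Hz, 116 Hz

Frequencies that alias to 16 Hz are k·fs ± 16 Hz for integer k ≥ 0.
k=0: 16 Hz.
k=1: 28 Hz, 60 Hz.
k=2: 72 Hz, 104 Hz.
k=3: 116 Hz, 148 Hz.
k=4: 160 Hz, 192 Hz.
Within [32 Hz, 116 Hz]: 60 Hz, 72 Hz, 104 Hz, 116 Hz.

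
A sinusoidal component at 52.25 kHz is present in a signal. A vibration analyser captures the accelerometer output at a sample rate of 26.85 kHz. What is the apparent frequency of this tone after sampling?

52.25 kHz mod fs = 25.4 kHz.
25.4 kHz > fs/2 = 13.425 kHz, folds to fs − 25.4 kHz = 1.45 kHz.

1.45 kHz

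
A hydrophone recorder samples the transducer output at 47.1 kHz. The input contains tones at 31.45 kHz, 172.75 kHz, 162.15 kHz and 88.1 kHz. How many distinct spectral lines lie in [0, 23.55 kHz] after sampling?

3

fs/2 = 23.55 kHz.
31.45 kHz > fs/2 = 23.55 kHz, folds to fs − 31.45 kHz = 15.65 kHz.
172.75 kHz mod fs = 31.45 kHz.
31.45 kHz > fs/2 = 23.55 kHz, folds to fs − 31.45 kHz = 15.65 kHz.
162.15 kHz mod fs = 20.85 kHz.
20.85 kHz ≤ fs/2 = 23.55 kHz, appears at 20.85 kHz.
88.1 kHz mod fs = 41 kHz.
41 kHz > fs/2 = 23.55 kHz, folds to fs − 41 kHz = 6.1 kHz.
Distinct values: {6.1 kHz, 15.65 kHz, 20.85 kHz} → 3.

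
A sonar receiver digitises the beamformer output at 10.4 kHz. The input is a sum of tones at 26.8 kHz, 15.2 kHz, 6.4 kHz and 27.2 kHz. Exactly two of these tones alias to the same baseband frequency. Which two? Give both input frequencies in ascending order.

6.4 kHz, 27.2 kHz

fs/2 = 5.2 kHz.
26.8 kHz mod fs = 6 kHz.
6 kHz > fs/2 = 5.2 kHz, folds to fs − 6 kHz = 4.4 kHz.
15.2 kHz mod fs = 4.8 kHz.
4.8 kHz ≤ fs/2 = 5.2 kHz, appears at 4.8 kHz.
6.4 kHz > fs/2 = 5.2 kHz, folds to fs − 6.4 kHz = 4 kHz.
27.2 kHz mod fs = 6.4 kHz.
6.4 kHz > fs/2 = 5.2 kHz, folds to fs − 6.4 kHz = 4 kHz.
6.4 kHz and 27.2 kHz both map to 4 kHz.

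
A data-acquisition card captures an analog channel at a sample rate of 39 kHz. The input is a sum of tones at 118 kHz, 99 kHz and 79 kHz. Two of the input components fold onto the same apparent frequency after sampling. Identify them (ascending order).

79 kHz, 118 kHz

fs/2 = 19.5 kHz.
118 kHz mod fs = 1 kHz.
1 kHz ≤ fs/2 = 19.5 kHz, appears at 1 kHz.
99 kHz mod fs = 21 kHz.
21 kHz > fs/2 = 19.5 kHz, folds to fs − 21 kHz = 18 kHz.
79 kHz mod fs = 1 kHz.
1 kHz ≤ fs/2 = 19.5 kHz, appears at 1 kHz.
79 kHz and 118 kHz both map to 1 kHz.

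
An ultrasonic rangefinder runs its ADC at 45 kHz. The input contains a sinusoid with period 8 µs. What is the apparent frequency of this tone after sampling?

T = 8 µs → f = 1/T = 125 kHz.
125 kHz mod fs = 35 kHz.
35 kHz > fs/2 = 22.5 kHz, folds to fs − 35 kHz = 10 kHz.

10 kHz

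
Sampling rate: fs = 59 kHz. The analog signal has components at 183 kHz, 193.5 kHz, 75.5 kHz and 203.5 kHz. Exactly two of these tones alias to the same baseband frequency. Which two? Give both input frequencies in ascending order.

75.5 kHz, 193.5 kHz

fs/2 = 29.5 kHz.
183 kHz mod fs = 6 kHz.
6 kHz ≤ fs/2 = 29.5 kHz, appears at 6 kHz.
193.5 kHz mod fs = 16.5 kHz.
16.5 kHz ≤ fs/2 = 29.5 kHz, appears at 16.5 kHz.
75.5 kHz mod fs = 16.5 kHz.
16.5 kHz ≤ fs/2 = 29.5 kHz, appears at 16.5 kHz.
203.5 kHz mod fs = 26.5 kHz.
26.5 kHz ≤ fs/2 = 29.5 kHz, appears at 26.5 kHz.
75.5 kHz and 193.5 kHz both map to 16.5 kHz.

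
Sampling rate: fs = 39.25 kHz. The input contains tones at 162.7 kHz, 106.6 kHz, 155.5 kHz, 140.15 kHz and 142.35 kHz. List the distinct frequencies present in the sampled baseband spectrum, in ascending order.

1.5 kHz, 5.7 kHz, 11.15 kHz, 14.65 kHz, 16.85 kHz

fs/2 = 19.625 kHz.
162.7 kHz mod fs = 5.7 kHz.
5.7 kHz ≤ fs/2 = 19.625 kHz, appears at 5.7 kHz.
106.6 kHz mod fs = 28.1 kHz.
28.1 kHz > fs/2 = 19.625 kHz, folds to fs − 28.1 kHz = 11.15 kHz.
155.5 kHz mod fs = 37.75 kHz.
37.75 kHz > fs/2 = 19.625 kHz, folds to fs − 37.75 kHz = 1.5 kHz.
140.15 kHz mod fs = 22.4 kHz.
22.4 kHz > fs/2 = 19.625 kHz, folds to fs − 22.4 kHz = 16.85 kHz.
142.35 kHz mod fs = 24.6 kHz.
24.6 kHz > fs/2 = 19.625 kHz, folds to fs − 24.6 kHz = 14.65 kHz.
Distinct values: {1.5 kHz, 5.7 kHz, 11.15 kHz, 14.65 kHz, 16.85 kHz}.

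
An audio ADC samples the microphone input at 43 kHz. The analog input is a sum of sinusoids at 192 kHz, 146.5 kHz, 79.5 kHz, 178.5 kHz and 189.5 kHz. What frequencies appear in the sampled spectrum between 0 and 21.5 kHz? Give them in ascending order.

6.5 kHz, 17.5 kHz, 20 kHz

fs/2 = 21.5 kHz.
192 kHz mod fs = 20 kHz.
20 kHz ≤ fs/2 = 21.5 kHz, appears at 20 kHz.
146.5 kHz mod fs = 17.5 kHz.
17.5 kHz ≤ fs/2 = 21.5 kHz, appears at 17.5 kHz.
79.5 kHz mod fs = 36.5 kHz.
36.5 kHz > fs/2 = 21.5 kHz, folds to fs − 36.5 kHz = 6.5 kHz.
178.5 kHz mod fs = 6.5 kHz.
6.5 kHz ≤ fs/2 = 21.5 kHz, appears at 6.5 kHz.
189.5 kHz mod fs = 17.5 kHz.
17.5 kHz ≤ fs/2 = 21.5 kHz, appears at 17.5 kHz.
Distinct values: {6.5 kHz, 17.5 kHz, 20 kHz}.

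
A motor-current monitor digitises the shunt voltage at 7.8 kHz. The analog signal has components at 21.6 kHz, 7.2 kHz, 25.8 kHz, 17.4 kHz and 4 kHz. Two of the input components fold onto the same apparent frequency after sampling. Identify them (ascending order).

fs/2 = 3.9 kHz.
21.6 kHz mod fs = 6 kHz.
6 kHz > fs/2 = 3.9 kHz, folds to fs − 6 kHz = 1.8 kHz.
7.2 kHz > fs/2 = 3.9 kHz, folds to fs − 7.2 kHz = 0.6 kHz.
25.8 kHz mod fs = 2.4 kHz.
2.4 kHz ≤ fs/2 = 3.9 kHz, appears at 2.4 kHz.
17.4 kHz mod fs = 1.8 kHz.
1.8 kHz ≤ fs/2 = 3.9 kHz, appears at 1.8 kHz.
4 kHz > fs/2 = 3.9 kHz, folds to fs − 4 kHz = 3.8 kHz.
17.4 kHz and 21.6 kHz both map to 1.8 kHz.

17.4 kHz, 21.6 kHz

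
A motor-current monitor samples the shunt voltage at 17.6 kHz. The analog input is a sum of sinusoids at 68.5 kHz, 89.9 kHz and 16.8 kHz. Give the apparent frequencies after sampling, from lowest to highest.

fs/2 = 8.8 kHz.
68.5 kHz mod fs = 15.7 kHz.
15.7 kHz > fs/2 = 8.8 kHz, folds to fs − 15.7 kHz = 1.9 kHz.
89.9 kHz mod fs = 1.9 kHz.
1.9 kHz ≤ fs/2 = 8.8 kHz, appears at 1.9 kHz.
16.8 kHz > fs/2 = 8.8 kHz, folds to fs − 16.8 kHz = 0.8 kHz.
Distinct values: {0.8 kHz, 1.9 kHz}.

0.8 kHz, 1.9 kHz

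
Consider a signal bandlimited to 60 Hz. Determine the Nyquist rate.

120 Hz

Nyquist rate = 2 × 60 Hz = 120 Hz.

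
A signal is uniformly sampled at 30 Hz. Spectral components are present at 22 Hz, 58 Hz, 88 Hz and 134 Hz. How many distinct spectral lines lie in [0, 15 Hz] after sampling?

fs/2 = 15 Hz.
22 Hz > fs/2 = 15 Hz, folds to fs − 22 Hz = 8 Hz.
58 Hz mod fs = 28 Hz.
28 Hz > fs/2 = 15 Hz, folds to fs − 28 Hz = 2 Hz.
88 Hz mod fs = 28 Hz.
28 Hz > fs/2 = 15 Hz, folds to fs − 28 Hz = 2 Hz.
134 Hz mod fs = 14 Hz.
14 Hz ≤ fs/2 = 15 Hz, appears at 14 Hz.
Distinct values: {2 Hz, 8 Hz, 14 Hz} → 3.

3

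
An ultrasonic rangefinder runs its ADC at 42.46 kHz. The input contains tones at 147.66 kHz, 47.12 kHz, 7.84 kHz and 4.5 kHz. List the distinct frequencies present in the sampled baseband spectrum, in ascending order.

4.5 kHz, 4.66 kHz, 7.84 kHz, 20.28 kHz

fs/2 = 21.23 kHz.
147.66 kHz mod fs = 20.28 kHz.
20.28 kHz ≤ fs/2 = 21.23 kHz, appears at 20.28 kHz.
47.12 kHz mod fs = 4.66 kHz.
4.66 kHz ≤ fs/2 = 21.23 kHz, appears at 4.66 kHz.
7.84 kHz ≤ fs/2 = 21.23 kHz, passes unchanged.
4.5 kHz ≤ fs/2 = 21.23 kHz, passes unchanged.
Distinct values: {4.5 kHz, 4.66 kHz, 7.84 kHz, 20.28 kHz}.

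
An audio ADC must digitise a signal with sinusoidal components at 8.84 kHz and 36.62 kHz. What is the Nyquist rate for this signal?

73.24 kHz

Highest-frequency component: 36.62 kHz.
Nyquist rate = 2 × 36.62 kHz = 73.24 kHz.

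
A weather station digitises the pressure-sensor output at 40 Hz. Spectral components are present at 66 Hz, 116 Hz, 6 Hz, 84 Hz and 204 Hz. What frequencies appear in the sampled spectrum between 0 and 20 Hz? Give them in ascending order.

4 Hz, 6 Hz, 14 Hz

fs/2 = 20 Hz.
66 Hz mod fs = 26 Hz.
26 Hz > fs/2 = 20 Hz, folds to fs − 26 Hz = 14 Hz.
116 Hz mod fs = 36 Hz.
36 Hz > fs/2 = 20 Hz, folds to fs − 36 Hz = 4 Hz.
6 Hz ≤ fs/2 = 20 Hz, passes unchanged.
84 Hz mod fs = 4 Hz.
4 Hz ≤ fs/2 = 20 Hz, appears at 4 Hz.
204 Hz mod fs = 4 Hz.
4 Hz ≤ fs/2 = 20 Hz, appears at 4 Hz.
Distinct values: {4 Hz, 6 Hz, 14 Hz}.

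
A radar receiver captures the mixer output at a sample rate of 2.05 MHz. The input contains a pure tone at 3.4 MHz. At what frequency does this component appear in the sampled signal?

0.7 MHz

3.4 MHz mod fs = 1.35 MHz.
1.35 MHz > fs/2 = 1.025 MHz, folds to fs − 1.35 MHz = 0.7 MHz.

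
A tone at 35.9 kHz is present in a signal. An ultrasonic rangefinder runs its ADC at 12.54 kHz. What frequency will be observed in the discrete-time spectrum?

35.9 kHz mod fs = 10.82 kHz.
10.82 kHz > fs/2 = 6.27 kHz, folds to fs − 10.82 kHz = 1.72 kHz.

1.72 kHz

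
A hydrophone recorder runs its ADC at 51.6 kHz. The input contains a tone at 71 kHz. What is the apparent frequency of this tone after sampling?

71 kHz mod fs = 19.4 kHz.
19.4 kHz ≤ fs/2 = 25.8 kHz, appears at 19.4 kHz.

19.4 kHz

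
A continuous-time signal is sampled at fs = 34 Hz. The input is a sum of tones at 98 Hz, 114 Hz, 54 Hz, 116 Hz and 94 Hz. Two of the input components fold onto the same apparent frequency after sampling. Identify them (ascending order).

54 Hz, 116 Hz

fs/2 = 17 Hz.
98 Hz mod fs = 30 Hz.
30 Hz > fs/2 = 17 Hz, folds to fs − 30 Hz = 4 Hz.
114 Hz mod fs = 12 Hz.
12 Hz ≤ fs/2 = 17 Hz, appears at 12 Hz.
54 Hz mod fs = 20 Hz.
20 Hz > fs/2 = 17 Hz, folds to fs − 20 Hz = 14 Hz.
116 Hz mod fs = 14 Hz.
14 Hz ≤ fs/2 = 17 Hz, appears at 14 Hz.
94 Hz mod fs = 26 Hz.
26 Hz > fs/2 = 17 Hz, folds to fs − 26 Hz = 8 Hz.
54 Hz and 116 Hz both map to 14 Hz.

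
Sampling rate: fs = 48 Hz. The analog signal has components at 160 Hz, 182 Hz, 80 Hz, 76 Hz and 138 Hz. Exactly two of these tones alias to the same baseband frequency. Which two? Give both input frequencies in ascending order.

fs/2 = 24 Hz.
160 Hz mod fs = 16 Hz.
16 Hz ≤ fs/2 = 24 Hz, appears at 16 Hz.
182 Hz mod fs = 38 Hz.
38 Hz > fs/2 = 24 Hz, folds to fs − 38 Hz = 10 Hz.
80 Hz mod fs = 32 Hz.
32 Hz > fs/2 = 24 Hz, folds to fs − 32 Hz = 16 Hz.
76 Hz mod fs = 28 Hz.
28 Hz > fs/2 = 24 Hz, folds to fs − 28 Hz = 20 Hz.
138 Hz mod fs = 42 Hz.
42 Hz > fs/2 = 24 Hz, folds to fs − 42 Hz = 6 Hz.
80 Hz and 160 Hz both map to 16 Hz.

80 Hz, 160 Hz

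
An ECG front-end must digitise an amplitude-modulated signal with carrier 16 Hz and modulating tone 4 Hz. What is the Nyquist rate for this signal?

40 Hz

AM sidebands sit at fc ± fm = 12 Hz and 20 Hz.
Highest-frequency component: 20 Hz.
Nyquist rate = 2 × 20 Hz = 40 Hz.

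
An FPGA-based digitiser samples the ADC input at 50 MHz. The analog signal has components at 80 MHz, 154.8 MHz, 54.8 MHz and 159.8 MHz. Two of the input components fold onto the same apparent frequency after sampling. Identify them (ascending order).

fs/2 = 25 MHz.
80 MHz mod fs = 30 MHz.
30 MHz > fs/2 = 25 MHz, folds to fs − 30 MHz = 20 MHz.
154.8 MHz mod fs = 4.8 MHz.
4.8 MHz ≤ fs/2 = 25 MHz, appears at 4.8 MHz.
54.8 MHz mod fs = 4.8 MHz.
4.8 MHz ≤ fs/2 = 25 MHz, appears at 4.8 MHz.
159.8 MHz mod fs = 9.8 MHz.
9.8 MHz ≤ fs/2 = 25 MHz, appears at 9.8 MHz.
54.8 MHz and 154.8 MHz both map to 4.8 MHz.

54.8 MHz, 154.8 MHz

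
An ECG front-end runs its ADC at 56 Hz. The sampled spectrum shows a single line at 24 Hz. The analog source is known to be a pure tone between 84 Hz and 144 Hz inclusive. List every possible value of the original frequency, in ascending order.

Frequencies that alias to 24 Hz are k·fs ± 24 Hz for integer k ≥ 0.
k=0: 24 Hz.
k=1: 32 Hz, 80 Hz.
k=2: 88 Hz, 136 Hz.
k=3: 144 Hz, 192 Hz.
k=4: 200 Hz, 248 Hz.
Within [84 Hz, 144 Hz]: 88 Hz, 136 Hz, 144 Hz.

88 Hz, 136 Hz, 144 Hz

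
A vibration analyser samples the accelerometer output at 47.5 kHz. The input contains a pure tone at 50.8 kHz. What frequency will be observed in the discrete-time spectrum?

3.3 kHz

50.8 kHz mod fs = 3.3 kHz.
3.3 kHz ≤ fs/2 = 23.75 kHz, appears at 3.3 kHz.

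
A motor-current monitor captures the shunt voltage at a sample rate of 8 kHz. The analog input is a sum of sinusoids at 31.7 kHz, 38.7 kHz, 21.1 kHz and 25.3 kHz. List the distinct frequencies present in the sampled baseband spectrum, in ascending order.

0.3 kHz, 1.3 kHz, 2.9 kHz

fs/2 = 4 kHz.
31.7 kHz mod fs = 7.7 kHz.
7.7 kHz > fs/2 = 4 kHz, folds to fs − 7.7 kHz = 0.3 kHz.
38.7 kHz mod fs = 6.7 kHz.
6.7 kHz > fs/2 = 4 kHz, folds to fs − 6.7 kHz = 1.3 kHz.
21.1 kHz mod fs = 5.1 kHz.
5.1 kHz > fs/2 = 4 kHz, folds to fs − 5.1 kHz = 2.9 kHz.
25.3 kHz mod fs = 1.3 kHz.
1.3 kHz ≤ fs/2 = 4 kHz, appears at 1.3 kHz.
Distinct values: {0.3 kHz, 1.3 kHz, 2.9 kHz}.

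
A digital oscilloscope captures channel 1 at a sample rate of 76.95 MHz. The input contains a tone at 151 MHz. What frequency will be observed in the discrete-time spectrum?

151 MHz mod fs = 74.05 MHz.
74.05 MHz > fs/2 = 38.475 MHz, folds to fs − 74.05 MHz = 2.9 MHz.

2.9 MHz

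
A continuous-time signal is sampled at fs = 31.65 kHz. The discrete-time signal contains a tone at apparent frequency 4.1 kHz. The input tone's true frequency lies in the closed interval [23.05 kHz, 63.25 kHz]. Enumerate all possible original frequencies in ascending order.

27.55 kHz, 35.75 kHz, 59.2 kHz

Frequencies that alias to 4.1 kHz are k·fs ± 4.1 kHz for integer k ≥ 0.
k=0: 4.1 kHz.
k=1: 27.55 kHz, 35.75 kHz.
k=2: 59.2 kHz, 67.4 kHz.
k=3: 90.85 kHz, 99.05 kHz.
Within [23.05 kHz, 63.25 kHz]: 27.55 kHz, 35.75 kHz, 59.2 kHz.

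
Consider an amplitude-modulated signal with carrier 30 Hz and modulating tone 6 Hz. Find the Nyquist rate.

72 Hz

AM sidebands sit at fc ± fm = 24 Hz and 36 Hz.
Highest-frequency component: 36 Hz.
Nyquist rate = 2 × 36 Hz = 72 Hz.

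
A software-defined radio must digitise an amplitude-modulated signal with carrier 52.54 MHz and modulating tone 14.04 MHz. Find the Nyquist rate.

AM sidebands sit at fc ± fm = 38.5 MHz and 66.58 MHz.
Highest-frequency component: 66.58 MHz.
Nyquist rate = 2 × 66.58 MHz = 133.16 MHz.

133.16 MHz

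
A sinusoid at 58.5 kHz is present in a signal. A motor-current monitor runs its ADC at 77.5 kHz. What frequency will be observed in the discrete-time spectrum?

19 kHz

58.5 kHz > fs/2 = 38.75 kHz, folds to fs − 58.5 kHz = 19 kHz.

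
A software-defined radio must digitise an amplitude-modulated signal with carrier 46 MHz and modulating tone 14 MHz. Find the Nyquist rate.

120 MHz

AM sidebands sit at fc ± fm = 32 MHz and 60 MHz.
Highest-frequency component: 60 MHz.
Nyquist rate = 2 × 60 MHz = 120 MHz.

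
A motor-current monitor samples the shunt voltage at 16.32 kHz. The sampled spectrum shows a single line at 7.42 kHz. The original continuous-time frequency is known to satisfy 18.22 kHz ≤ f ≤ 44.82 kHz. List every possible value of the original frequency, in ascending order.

23.74 kHz, 25.22 kHz, 40.06 kHz, 41.54 kHz

Frequencies that alias to 7.42 kHz are k·fs ± 7.42 kHz for integer k ≥ 0.
k=0: 7.42 kHz.
k=1: 8.9 kHz, 23.74 kHz.
k=2: 25.22 kHz, 40.06 kHz.
k=3: 41.54 kHz, 56.38 kHz.
k=4: 57.86 kHz, 72.7 kHz.
Within [18.22 kHz, 44.82 kHz]: 23.74 kHz, 25.22 kHz, 40.06 kHz, 41.54 kHz.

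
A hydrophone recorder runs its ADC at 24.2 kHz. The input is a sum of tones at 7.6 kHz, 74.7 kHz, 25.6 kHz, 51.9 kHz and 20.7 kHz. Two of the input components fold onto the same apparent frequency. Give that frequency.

fs/2 = 12.1 kHz.
7.6 kHz ≤ fs/2 = 12.1 kHz, passes unchanged.
74.7 kHz mod fs = 2.1 kHz.
2.1 kHz ≤ fs/2 = 12.1 kHz, appears at 2.1 kHz.
25.6 kHz mod fs = 1.4 kHz.
1.4 kHz ≤ fs/2 = 12.1 kHz, appears at 1.4 kHz.
51.9 kHz mod fs = 3.5 kHz.
3.5 kHz ≤ fs/2 = 12.1 kHz, appears at 3.5 kHz.
20.7 kHz > fs/2 = 12.1 kHz, folds to fs − 20.7 kHz = 3.5 kHz.
20.7 kHz and 51.9 kHz both map to 3.5 kHz.

3.5 kHz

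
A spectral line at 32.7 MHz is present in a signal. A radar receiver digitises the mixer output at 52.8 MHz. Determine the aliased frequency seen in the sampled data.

20.1 MHz

32.7 MHz > fs/2 = 26.4 MHz, folds to fs − 32.7 MHz = 20.1 MHz.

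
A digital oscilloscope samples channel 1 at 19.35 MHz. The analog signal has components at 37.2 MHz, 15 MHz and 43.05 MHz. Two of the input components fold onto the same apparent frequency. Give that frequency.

fs/2 = 9.675 MHz.
37.2 MHz mod fs = 17.85 MHz.
17.85 MHz > fs/2 = 9.675 MHz, folds to fs − 17.85 MHz = 1.5 MHz.
15 MHz > fs/2 = 9.675 MHz, folds to fs − 15 MHz = 4.35 MHz.
43.05 MHz mod fs = 4.35 MHz.
4.35 MHz ≤ fs/2 = 9.675 MHz, appears at 4.35 MHz.
15 MHz and 43.05 MHz both map to 4.35 MHz.

4.35 MHz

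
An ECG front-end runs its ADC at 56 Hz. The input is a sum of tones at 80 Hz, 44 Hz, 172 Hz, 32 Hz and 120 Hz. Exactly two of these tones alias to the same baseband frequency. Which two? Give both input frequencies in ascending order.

32 Hz, 80 Hz

fs/2 = 28 Hz.
80 Hz mod fs = 24 Hz.
24 Hz ≤ fs/2 = 28 Hz, appears at 24 Hz.
44 Hz > fs/2 = 28 Hz, folds to fs − 44 Hz = 12 Hz.
172 Hz mod fs = 4 Hz.
4 Hz ≤ fs/2 = 28 Hz, appears at 4 Hz.
32 Hz > fs/2 = 28 Hz, folds to fs − 32 Hz = 24 Hz.
120 Hz mod fs = 8 Hz.
8 Hz ≤ fs/2 = 28 Hz, appears at 8 Hz.
32 Hz and 80 Hz both map to 24 Hz.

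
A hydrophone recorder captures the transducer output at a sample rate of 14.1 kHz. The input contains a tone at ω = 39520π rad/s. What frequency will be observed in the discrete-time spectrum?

ω = 39520π rad/s → f = ω/(2π) = 19760 Hz = 19.76 kHz.
19.76 kHz mod fs = 5.66 kHz.
5.66 kHz ≤ fs/2 = 7.05 kHz, appears at 5.66 kHz.

5.66 kHz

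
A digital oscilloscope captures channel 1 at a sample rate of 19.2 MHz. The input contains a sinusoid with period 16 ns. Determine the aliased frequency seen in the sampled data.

T = 16 ns → f = 1/T = 62.5 MHz.
62.5 MHz mod fs = 4.9 MHz.
4.9 MHz ≤ fs/2 = 9.6 MHz, appears at 4.9 MHz.

4.9 MHz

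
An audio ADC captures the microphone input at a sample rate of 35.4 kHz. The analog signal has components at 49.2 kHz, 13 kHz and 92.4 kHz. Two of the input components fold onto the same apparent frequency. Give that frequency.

13.8 kHz

fs/2 = 17.7 kHz.
49.2 kHz mod fs = 13.8 kHz.
13.8 kHz ≤ fs/2 = 17.7 kHz, appears at 13.8 kHz.
13 kHz ≤ fs/2 = 17.7 kHz, passes unchanged.
92.4 kHz mod fs = 21.6 kHz.
21.6 kHz > fs/2 = 17.7 kHz, folds to fs − 21.6 kHz = 13.8 kHz.
49.2 kHz and 92.4 kHz both map to 13.8 kHz.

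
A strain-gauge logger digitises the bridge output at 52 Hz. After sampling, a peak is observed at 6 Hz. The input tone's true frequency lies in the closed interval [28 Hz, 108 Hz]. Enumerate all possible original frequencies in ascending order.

Frequencies that alias to 6 Hz are k·fs ± 6 Hz for integer k ≥ 0.
k=0: 6 Hz.
k=1: 46 Hz, 58 Hz.
k=2: 98 Hz, 110 Hz.
k=3: 150 Hz, 162 Hz.
Within [28 Hz, 108 Hz]: 46 Hz, 58 Hz, 98 Hz.

46 Hz, 58 Hz, 98 Hz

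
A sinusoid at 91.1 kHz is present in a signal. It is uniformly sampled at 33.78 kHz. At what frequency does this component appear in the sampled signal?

91.1 kHz mod fs = 23.54 kHz.
23.54 kHz > fs/2 = 16.89 kHz, folds to fs − 23.54 kHz = 10.24 kHz.

10.24 kHz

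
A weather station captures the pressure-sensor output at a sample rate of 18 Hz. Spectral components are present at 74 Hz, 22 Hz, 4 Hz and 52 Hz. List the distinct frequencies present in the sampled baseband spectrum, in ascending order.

fs/2 = 9 Hz.
74 Hz mod fs = 2 Hz.
2 Hz ≤ fs/2 = 9 Hz, appears at 2 Hz.
22 Hz mod fs = 4 Hz.
4 Hz ≤ fs/2 = 9 Hz, appears at 4 Hz.
4 Hz ≤ fs/2 = 9 Hz, passes unchanged.
52 Hz mod fs = 16 Hz.
16 Hz > fs/2 = 9 Hz, folds to fs − 16 Hz = 2 Hz.
Distinct values: {2 Hz, 4 Hz}.

2 Hz, 4 Hz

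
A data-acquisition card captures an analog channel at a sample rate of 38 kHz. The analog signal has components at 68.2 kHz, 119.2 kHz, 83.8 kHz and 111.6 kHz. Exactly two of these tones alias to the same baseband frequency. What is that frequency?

7.8 kHz

fs/2 = 19 kHz.
68.2 kHz mod fs = 30.2 kHz.
30.2 kHz > fs/2 = 19 kHz, folds to fs − 30.2 kHz = 7.8 kHz.
119.2 kHz mod fs = 5.2 kHz.
5.2 kHz ≤ fs/2 = 19 kHz, appears at 5.2 kHz.
83.8 kHz mod fs = 7.8 kHz.
7.8 kHz ≤ fs/2 = 19 kHz, appears at 7.8 kHz.
111.6 kHz mod fs = 35.6 kHz.
35.6 kHz > fs/2 = 19 kHz, folds to fs − 35.6 kHz = 2.4 kHz.
68.2 kHz and 83.8 kHz both map to 7.8 kHz.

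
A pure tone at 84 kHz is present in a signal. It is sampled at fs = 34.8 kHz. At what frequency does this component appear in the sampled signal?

14.4 kHz

84 kHz mod fs = 14.4 kHz.
14.4 kHz ≤ fs/2 = 17.4 kHz, appears at 14.4 kHz.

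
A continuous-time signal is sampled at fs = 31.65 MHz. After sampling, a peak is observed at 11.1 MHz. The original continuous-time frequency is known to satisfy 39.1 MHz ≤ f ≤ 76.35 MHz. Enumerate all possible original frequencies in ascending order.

Frequencies that alias to 11.1 MHz are k·fs ± 11.1 MHz for integer k ≥ 0.
k=0: 11.1 MHz.
k=1: 20.55 MHz, 42.75 MHz.
k=2: 52.2 MHz, 74.4 MHz.
k=3: 83.85 MHz, 106.05 MHz.
Within [39.1 MHz, 76.35 MHz]: 42.75 MHz, 52.2 MHz, 74.4 MHz.

42.75 MHz, 52.2 MHz, 74.4 MHz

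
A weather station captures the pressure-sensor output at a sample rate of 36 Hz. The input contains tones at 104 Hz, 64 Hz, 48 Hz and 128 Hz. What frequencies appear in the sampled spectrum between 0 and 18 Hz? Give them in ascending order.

4 Hz, 8 Hz, 12 Hz, 16 Hz

fs/2 = 18 Hz.
104 Hz mod fs = 32 Hz.
32 Hz > fs/2 = 18 Hz, folds to fs − 32 Hz = 4 Hz.
64 Hz mod fs = 28 Hz.
28 Hz > fs/2 = 18 Hz, folds to fs − 28 Hz = 8 Hz.
48 Hz mod fs = 12 Hz.
12 Hz ≤ fs/2 = 18 Hz, appears at 12 Hz.
128 Hz mod fs = 20 Hz.
20 Hz > fs/2 = 18 Hz, folds to fs − 20 Hz = 16 Hz.
Distinct values: {4 Hz, 8 Hz, 12 Hz, 16 Hz}.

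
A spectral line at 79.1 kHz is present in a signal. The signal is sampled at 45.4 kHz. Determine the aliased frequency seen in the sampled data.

11.7 kHz

79.1 kHz mod fs = 33.7 kHz.
33.7 kHz > fs/2 = 22.7 kHz, folds to fs − 33.7 kHz = 11.7 kHz.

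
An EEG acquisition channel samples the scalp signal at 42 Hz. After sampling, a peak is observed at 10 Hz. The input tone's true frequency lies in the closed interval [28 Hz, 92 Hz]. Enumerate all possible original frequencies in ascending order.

Frequencies that alias to 10 Hz are k·fs ± 10 Hz for integer k ≥ 0.
k=0: 10 Hz.
k=1: 32 Hz, 52 Hz.
k=2: 74 Hz, 94 Hz.
k=3: 116 Hz, 136 Hz.
Within [28 Hz, 92 Hz]: 32 Hz, 52 Hz, 74 Hz.

32 Hz, 52 Hz, 74 Hz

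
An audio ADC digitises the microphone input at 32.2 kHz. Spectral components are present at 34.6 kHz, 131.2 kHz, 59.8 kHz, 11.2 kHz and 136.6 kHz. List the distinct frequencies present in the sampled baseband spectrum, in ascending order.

2.4 kHz, 4.6 kHz, 7.8 kHz, 11.2 kHz

fs/2 = 16.1 kHz.
34.6 kHz mod fs = 2.4 kHz.
2.4 kHz ≤ fs/2 = 16.1 kHz, appears at 2.4 kHz.
131.2 kHz mod fs = 2.4 kHz.
2.4 kHz ≤ fs/2 = 16.1 kHz, appears at 2.4 kHz.
59.8 kHz mod fs = 27.6 kHz.
27.6 kHz > fs/2 = 16.1 kHz, folds to fs − 27.6 kHz = 4.6 kHz.
11.2 kHz ≤ fs/2 = 16.1 kHz, passes unchanged.
136.6 kHz mod fs = 7.8 kHz.
7.8 kHz ≤ fs/2 = 16.1 kHz, appears at 7.8 kHz.
Distinct values: {2.4 kHz, 4.6 kHz, 7.8 kHz, 11.2 kHz}.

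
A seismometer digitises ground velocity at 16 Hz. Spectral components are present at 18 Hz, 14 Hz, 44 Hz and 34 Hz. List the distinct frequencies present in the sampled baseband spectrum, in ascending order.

2 Hz, 4 Hz

fs/2 = 8 Hz.
18 Hz mod fs = 2 Hz.
2 Hz ≤ fs/2 = 8 Hz, appears at 2 Hz.
14 Hz > fs/2 = 8 Hz, folds to fs − 14 Hz = 2 Hz.
44 Hz mod fs = 12 Hz.
12 Hz > fs/2 = 8 Hz, folds to fs − 12 Hz = 4 Hz.
34 Hz mod fs = 2 Hz.
2 Hz ≤ fs/2 = 8 Hz, appears at 2 Hz.
Distinct values: {2 Hz, 4 Hz}.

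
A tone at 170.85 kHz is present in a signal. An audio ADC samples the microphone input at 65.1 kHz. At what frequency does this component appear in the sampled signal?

170.85 kHz mod fs = 40.65 kHz.
40.65 kHz > fs/2 = 32.55 kHz, folds to fs − 40.65 kHz = 24.45 kHz.

24.45 kHz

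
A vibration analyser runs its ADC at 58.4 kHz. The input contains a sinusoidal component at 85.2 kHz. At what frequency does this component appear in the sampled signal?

26.8 kHz

85.2 kHz mod fs = 26.8 kHz.
26.8 kHz ≤ fs/2 = 29.2 kHz, appears at 26.8 kHz.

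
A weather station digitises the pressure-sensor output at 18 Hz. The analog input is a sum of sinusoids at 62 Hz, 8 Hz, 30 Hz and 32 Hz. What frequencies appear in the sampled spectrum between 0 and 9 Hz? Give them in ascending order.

fs/2 = 9 Hz.
62 Hz mod fs = 8 Hz.
8 Hz ≤ fs/2 = 9 Hz, appears at 8 Hz.
8 Hz ≤ fs/2 = 9 Hz, passes unchanged.
30 Hz mod fs = 12 Hz.
12 Hz > fs/2 = 9 Hz, folds to fs − 12 Hz = 6 Hz.
32 Hz mod fs = 14 Hz.
14 Hz > fs/2 = 9 Hz, folds to fs − 14 Hz = 4 Hz.
Distinct values: {4 Hz, 6 Hz, 8 Hz}.

4 Hz, 6 Hz, 8 Hz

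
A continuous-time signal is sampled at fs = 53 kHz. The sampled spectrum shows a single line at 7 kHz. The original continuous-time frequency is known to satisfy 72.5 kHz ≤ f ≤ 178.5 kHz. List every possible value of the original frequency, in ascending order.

Frequencies that alias to 7 kHz are k·fs ± 7 kHz for integer k ≥ 0.
k=0: 7 kHz.
k=1: 46 kHz, 60 kHz.
k=2: 99 kHz, 113 kHz.
k=3: 152 kHz, 166 kHz.
k=4: 205 kHz, 219 kHz.
Within [72.5 kHz, 178.5 kHz]: 99 kHz, 113 kHz, 152 kHz, 166 kHz.

99 kHz, 113 kHz, 152 kHz, 166 kHz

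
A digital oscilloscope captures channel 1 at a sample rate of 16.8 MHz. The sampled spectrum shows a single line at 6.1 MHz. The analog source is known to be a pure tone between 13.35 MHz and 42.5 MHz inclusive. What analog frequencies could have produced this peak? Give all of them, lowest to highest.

Frequencies that alias to 6.1 MHz are k·fs ± 6.1 MHz for integer k ≥ 0.
k=0: 6.1 MHz.
k=1: 10.7 MHz, 22.9 MHz.
k=2: 27.5 MHz, 39.7 MHz.
k=3: 44.3 MHz, 56.5 MHz.
Within [13.35 MHz, 42.5 MHz]: 22.9 MHz, 27.5 MHz, 39.7 MHz.

22.9 MHz, 27.5 MHz, 39.7 MHz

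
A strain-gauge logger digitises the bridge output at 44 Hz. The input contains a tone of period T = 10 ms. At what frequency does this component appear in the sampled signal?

T = 10 ms → f = 1/T = 100 Hz.
100 Hz mod fs = 12 Hz.
12 Hz ≤ fs/2 = 22 Hz, appears at 12 Hz.

12 Hz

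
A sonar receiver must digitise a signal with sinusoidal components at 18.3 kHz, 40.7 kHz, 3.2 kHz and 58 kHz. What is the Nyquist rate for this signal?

116 kHz

Highest-frequency component: 58 kHz.
Nyquist rate = 2 × 58 kHz = 116 kHz.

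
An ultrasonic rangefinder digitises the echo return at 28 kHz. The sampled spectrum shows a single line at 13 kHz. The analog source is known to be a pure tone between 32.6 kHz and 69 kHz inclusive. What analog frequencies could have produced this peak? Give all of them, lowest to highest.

Frequencies that alias to 13 kHz are k·fs ± 13 kHz for integer k ≥ 0.
k=0: 13 kHz.
k=1: 15 kHz, 41 kHz.
k=2: 43 kHz, 69 kHz.
k=3: 71 kHz, 97 kHz.
Within [32.6 kHz, 69 kHz]: 41 kHz, 43 kHz, 69 kHz.

41 kHz, 43 kHz, 69 kHz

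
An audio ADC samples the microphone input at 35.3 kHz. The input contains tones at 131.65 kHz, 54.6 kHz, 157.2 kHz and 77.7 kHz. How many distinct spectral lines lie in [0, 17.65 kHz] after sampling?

3

fs/2 = 17.65 kHz.
131.65 kHz mod fs = 25.75 kHz.
25.75 kHz > fs/2 = 17.65 kHz, folds to fs − 25.75 kHz = 9.55 kHz.
54.6 kHz mod fs = 19.3 kHz.
19.3 kHz > fs/2 = 17.65 kHz, folds to fs − 19.3 kHz = 16 kHz.
157.2 kHz mod fs = 16 kHz.
16 kHz ≤ fs/2 = 17.65 kHz, appears at 16 kHz.
77.7 kHz mod fs = 7.1 kHz.
7.1 kHz ≤ fs/2 = 17.65 kHz, appears at 7.1 kHz.
Distinct values: {7.1 kHz, 9.55 kHz, 16 kHz} → 3.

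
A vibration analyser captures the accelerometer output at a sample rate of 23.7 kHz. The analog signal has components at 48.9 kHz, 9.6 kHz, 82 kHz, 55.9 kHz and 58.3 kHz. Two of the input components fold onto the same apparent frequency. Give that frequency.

10.9 kHz

fs/2 = 11.85 kHz.
48.9 kHz mod fs = 1.5 kHz.
1.5 kHz ≤ fs/2 = 11.85 kHz, appears at 1.5 kHz.
9.6 kHz ≤ fs/2 = 11.85 kHz, passes unchanged.
82 kHz mod fs = 10.9 kHz.
10.9 kHz ≤ fs/2 = 11.85 kHz, appears at 10.9 kHz.
55.9 kHz mod fs = 8.5 kHz.
8.5 kHz ≤ fs/2 = 11.85 kHz, appears at 8.5 kHz.
58.3 kHz mod fs = 10.9 kHz.
10.9 kHz ≤ fs/2 = 11.85 kHz, appears at 10.9 kHz.
58.3 kHz and 82 kHz both map to 10.9 kHz.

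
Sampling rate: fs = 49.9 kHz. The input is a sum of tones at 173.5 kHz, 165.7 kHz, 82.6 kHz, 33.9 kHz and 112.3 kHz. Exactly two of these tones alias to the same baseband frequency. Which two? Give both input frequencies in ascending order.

33.9 kHz, 165.7 kHz

fs/2 = 24.95 kHz.
173.5 kHz mod fs = 23.8 kHz.
23.8 kHz ≤ fs/2 = 24.95 kHz, appears at 23.8 kHz.
165.7 kHz mod fs = 16 kHz.
16 kHz ≤ fs/2 = 24.95 kHz, appears at 16 kHz.
82.6 kHz mod fs = 32.7 kHz.
32.7 kHz > fs/2 = 24.95 kHz, folds to fs − 32.7 kHz = 17.2 kHz.
33.9 kHz > fs/2 = 24.95 kHz, folds to fs − 33.9 kHz = 16 kHz.
112.3 kHz mod fs = 12.5 kHz.
12.5 kHz ≤ fs/2 = 24.95 kHz, appears at 12.5 kHz.
33.9 kHz and 165.7 kHz both map to 16 kHz.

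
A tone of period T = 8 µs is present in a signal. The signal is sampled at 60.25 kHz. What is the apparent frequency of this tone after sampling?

T = 8 µs → f = 1/T = 125 kHz.
125 kHz mod fs = 4.5 kHz.
4.5 kHz ≤ fs/2 = 30.125 kHz, appears at 4.5 kHz.

4.5 kHz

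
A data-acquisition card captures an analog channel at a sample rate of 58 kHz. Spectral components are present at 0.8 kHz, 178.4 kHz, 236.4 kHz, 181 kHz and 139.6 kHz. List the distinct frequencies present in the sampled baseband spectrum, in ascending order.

fs/2 = 29 kHz.
0.8 kHz ≤ fs/2 = 29 kHz, passes unchanged.
178.4 kHz mod fs = 4.4 kHz.
4.4 kHz ≤ fs/2 = 29 kHz, appears at 4.4 kHz.
236.4 kHz mod fs = 4.4 kHz.
4.4 kHz ≤ fs/2 = 29 kHz, appears at 4.4 kHz.
181 kHz mod fs = 7 kHz.
7 kHz ≤ fs/2 = 29 kHz, appears at 7 kHz.
139.6 kHz mod fs = 23.6 kHz.
23.6 kHz ≤ fs/2 = 29 kHz, appears at 23.6 kHz.
Distinct values: {0.8 kHz, 4.4 kHz, 7 kHz, 23.6 kHz}.

0.8 kHz, 4.4 kHz, 7 kHz, 23.6 kHz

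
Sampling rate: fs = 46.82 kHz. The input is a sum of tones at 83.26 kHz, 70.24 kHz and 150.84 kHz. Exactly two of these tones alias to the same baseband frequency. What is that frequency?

fs/2 = 23.41 kHz.
83.26 kHz mod fs = 36.44 kHz.
36.44 kHz > fs/2 = 23.41 kHz, folds to fs − 36.44 kHz = 10.38 kHz.
70.24 kHz mod fs = 23.42 kHz.
23.42 kHz > fs/2 = 23.41 kHz, folds to fs − 23.42 kHz = 23.4 kHz.
150.84 kHz mod fs = 10.38 kHz.
10.38 kHz ≤ fs/2 = 23.41 kHz, appears at 10.38 kHz.
83.26 kHz and 150.84 kHz both map to 10.38 kHz.

10.38 kHz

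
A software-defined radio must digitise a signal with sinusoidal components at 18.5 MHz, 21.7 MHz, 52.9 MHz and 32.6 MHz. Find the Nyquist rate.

105.8 MHz

Highest-frequency component: 52.9 MHz.
Nyquist rate = 2 × 52.9 MHz = 105.8 MHz.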